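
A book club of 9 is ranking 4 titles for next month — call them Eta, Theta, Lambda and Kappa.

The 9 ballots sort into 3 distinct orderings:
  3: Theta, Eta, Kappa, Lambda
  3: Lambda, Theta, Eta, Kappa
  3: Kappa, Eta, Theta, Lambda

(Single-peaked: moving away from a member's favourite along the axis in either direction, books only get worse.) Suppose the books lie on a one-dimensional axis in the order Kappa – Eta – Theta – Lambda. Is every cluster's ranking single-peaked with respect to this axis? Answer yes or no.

Axis positions: Kappa=1, Eta=2, Theta=3, Lambda=4.
Cluster 1 (peak Theta at position 3): ranking walks positions 3-2-1-4, expanding outward from the peak — single-peaked.
Cluster 2 (peak Lambda at position 4): ranking walks positions 4-3-2-1, expanding outward from the peak — single-peaked.
Cluster 3 (peak Kappa at position 1): ranking walks positions 1-2-3-4, expanding outward from the peak — single-peaked.
Every ranking is single-peaked on this axis.

yes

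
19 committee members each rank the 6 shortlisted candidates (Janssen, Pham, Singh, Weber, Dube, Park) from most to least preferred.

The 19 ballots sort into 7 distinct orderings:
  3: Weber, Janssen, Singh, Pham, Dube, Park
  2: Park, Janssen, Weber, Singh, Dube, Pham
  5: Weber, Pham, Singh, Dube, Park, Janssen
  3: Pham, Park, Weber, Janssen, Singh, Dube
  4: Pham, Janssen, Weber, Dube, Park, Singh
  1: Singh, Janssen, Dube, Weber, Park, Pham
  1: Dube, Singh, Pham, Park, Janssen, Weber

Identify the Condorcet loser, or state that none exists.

Pairwise majorities:
Janssen vs Pham: 3+2+1 = 6 for Janssen, 13 for Pham — Pham by 13–6.
Janssen vs Singh: Janssen preferred on 3+2+3+4 = 12 ballots; Janssen wins 12–7.
Janssen vs Weber: Weber wins 11–8.
Janssen vs Dube: Janssen wins 13–6.
Janssen–Park: Park 11–8.
Pham vs Singh: Pham wins 12–7.
Pham vs Weber: 8 to 11, Weber.
Pham vs Dube: Pham preferred on 3+5+3+4 = 15 ballots; Pham wins 15–4.
Pham vs Park: 16 to 3, Pham.
Singh–Weber: Weber 17–2.
Singh vs Dube: 3+2+5+3+1 = 14 for Singh, 5 for Dube — Singh by 14–5.
Singh vs Park: Singh preferred on 3+5+1+1 = 10 ballots; Singh wins 10–9.
Weber vs Dube: Weber is ranked higher on 3+2+5+3+4 = 17 ballots, Dube on 2. Weber wins 17–2.
Weber vs Park: Weber wins 13–6.
Dube vs Park: 3+5+4+1+1 = 14 for Dube, 5 for Park — Dube by 14–5.
Each candidate has at least one pairwise win (Janssen beats Singh; Pham beats Janssen; Singh beats Dube; Weber beats Janssen; Dube beats Park; Park beats Janssen) — no Condorcet loser.

none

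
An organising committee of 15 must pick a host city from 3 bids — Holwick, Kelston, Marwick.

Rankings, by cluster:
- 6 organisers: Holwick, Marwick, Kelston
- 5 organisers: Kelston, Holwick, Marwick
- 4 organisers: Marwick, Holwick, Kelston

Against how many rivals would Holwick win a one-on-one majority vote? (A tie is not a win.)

2

Holwick against each rival (15 organisers):
Holwick vs Kelston: Holwick, 10–5.
Holwick vs Marwick: Holwick wins 11–4.
Holwick beats Kelston, Marwick — 2 pairwise wins.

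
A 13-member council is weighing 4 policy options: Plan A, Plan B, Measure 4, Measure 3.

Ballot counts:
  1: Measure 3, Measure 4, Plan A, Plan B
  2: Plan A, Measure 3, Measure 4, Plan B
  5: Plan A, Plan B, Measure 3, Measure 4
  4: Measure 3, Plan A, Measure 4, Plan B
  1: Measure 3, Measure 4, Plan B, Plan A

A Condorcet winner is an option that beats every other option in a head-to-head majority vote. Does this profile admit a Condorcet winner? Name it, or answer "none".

Head-to-head results (13 council members):
Plan A vs Plan B: 1+2+5+4 = 12 for Plan A, 1 for Plan B — Plan A by 12–1.
Plan A vs Measure 4: Plan A is ranked higher on 2+5+4 = 11 ballots, Measure 4 on 2. Plan A wins 11–2.
Plan A vs Measure 3: 7 to 6, Plan A.
Plan B vs Measure 4: 5 to 8, Measure 4.
Plan B vs Measure 3: Plan B preferred on 5 ballots; Measure 3 wins 8–5.
Measure 4 vs Measure 3: Measure 4 is ranked higher on 0 ballots, Measure 3 on 13. Measure 3 wins 13–0.
Plan A beats each of Plan B, Measure 4, Measure 3 — Plan A is the Condorcet winner.

Plan A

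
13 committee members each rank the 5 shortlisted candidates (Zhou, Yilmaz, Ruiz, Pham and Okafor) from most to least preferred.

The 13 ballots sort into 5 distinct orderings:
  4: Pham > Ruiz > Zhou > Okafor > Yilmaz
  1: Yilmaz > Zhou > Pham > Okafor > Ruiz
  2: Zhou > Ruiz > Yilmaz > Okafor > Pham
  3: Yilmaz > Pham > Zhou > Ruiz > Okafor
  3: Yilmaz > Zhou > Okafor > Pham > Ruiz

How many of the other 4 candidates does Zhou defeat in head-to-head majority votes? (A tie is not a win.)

2

Zhou against each rival (13 committee members):
Zhou–Yilmaz: Yilmaz 7–6.
Zhou–Ruiz: Zhou 9–4.
Zhou vs Pham: Zhou preferred on 1+2+3 = 6 ballots; Pham wins 7–6.
Zhou vs Okafor: Zhou wins 13–0.
Zhou beats Ruiz, Okafor; loses to Yilmaz, Pham — 2 pairwise wins.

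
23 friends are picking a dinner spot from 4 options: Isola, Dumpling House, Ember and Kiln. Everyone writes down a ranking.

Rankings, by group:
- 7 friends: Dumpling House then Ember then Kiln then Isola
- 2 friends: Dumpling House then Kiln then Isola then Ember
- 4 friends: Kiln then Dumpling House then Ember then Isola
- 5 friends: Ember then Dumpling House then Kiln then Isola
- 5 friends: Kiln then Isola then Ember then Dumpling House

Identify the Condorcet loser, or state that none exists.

Head-to-head results (23 friends):
Isola vs Dumpling House: Dumpling House, 18–5.
Isola vs Ember: 7 to 16, Ember.
Isola–Kiln: Kiln 23–0.
Dumpling House vs Ember: 13 to 10, Dumpling House.
Dumpling House vs Kiln: Dumpling House preferred on 7+2+5 = 14 ballots; Dumpling House wins 14–9.
Ember vs Kiln: Ember is ranked higher on 7+5 = 12 ballots, Kiln on 11. Ember wins 12–11.
Isola is beaten in every head-to-head and is the Condorcet loser.

Isola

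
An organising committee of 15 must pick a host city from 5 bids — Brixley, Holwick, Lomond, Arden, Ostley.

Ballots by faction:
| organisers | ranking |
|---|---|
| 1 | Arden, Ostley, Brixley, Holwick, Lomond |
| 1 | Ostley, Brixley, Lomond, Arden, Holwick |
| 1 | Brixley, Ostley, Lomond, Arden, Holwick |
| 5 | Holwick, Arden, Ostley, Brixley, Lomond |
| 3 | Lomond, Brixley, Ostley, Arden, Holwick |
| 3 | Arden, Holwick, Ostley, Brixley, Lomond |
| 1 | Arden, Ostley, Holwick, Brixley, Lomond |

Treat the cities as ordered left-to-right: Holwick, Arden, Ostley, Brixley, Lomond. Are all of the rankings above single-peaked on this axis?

Axis positions: Holwick=1, Arden=2, Ostley=3, Brixley=4, Lomond=5.
Faction 1 (peak Arden at position 2): ranking walks positions 2-3-4-1-5, expanding outward from the peak — single-peaked.
Faction 2 (peak Ostley at position 3): ranking walks positions 3-4-5-2-1, expanding outward from the peak — single-peaked.
Faction 3 (peak Brixley at position 4): ranking walks positions 4-3-5-2-1, expanding outward from the peak — single-peaked.
Faction 4 (peak Holwick at position 1): ranking walks positions 1-2-3-4-5, expanding outward from the peak — single-peaked.
Faction 5 (peak Lomond at position 5): ranking walks positions 5-4-3-2-1, expanding outward from the peak — single-peaked.
Faction 6 (peak Arden at position 2): ranking walks positions 2-1-3-4-5, expanding outward from the peak — single-peaked.
Faction 7 (peak Arden at position 2): ranking walks positions 2-3-1-4-5, expanding outward from the peak — single-peaked.
Every ranking is single-peaked on this axis.

yes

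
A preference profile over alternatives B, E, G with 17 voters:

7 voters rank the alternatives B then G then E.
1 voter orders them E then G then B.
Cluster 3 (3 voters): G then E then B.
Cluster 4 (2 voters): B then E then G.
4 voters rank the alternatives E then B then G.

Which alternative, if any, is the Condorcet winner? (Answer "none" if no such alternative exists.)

Check each pair by majority over 17 ballots:
B vs E: 7+2 = 9 for B, 8 for E — B by 9–8.
B vs G: B is ranked higher on 7+2+4 = 13 ballots, G on 4. B wins 13–4.
E vs G: 1+2+4 = 7 for E, 10 for G — G by 10–7.
B defeats every rival head-to-head and is the Condorcet winner.

B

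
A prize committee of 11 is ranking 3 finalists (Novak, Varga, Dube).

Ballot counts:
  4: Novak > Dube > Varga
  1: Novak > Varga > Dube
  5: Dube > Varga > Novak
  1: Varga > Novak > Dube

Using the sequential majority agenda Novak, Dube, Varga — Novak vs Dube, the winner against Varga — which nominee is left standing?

Varga

Round 1: Novak vs Dube — 6–5, Novak advances.
Round 2: Novak vs Varga — 5–6, Varga advances.
The agenda winner is Varga.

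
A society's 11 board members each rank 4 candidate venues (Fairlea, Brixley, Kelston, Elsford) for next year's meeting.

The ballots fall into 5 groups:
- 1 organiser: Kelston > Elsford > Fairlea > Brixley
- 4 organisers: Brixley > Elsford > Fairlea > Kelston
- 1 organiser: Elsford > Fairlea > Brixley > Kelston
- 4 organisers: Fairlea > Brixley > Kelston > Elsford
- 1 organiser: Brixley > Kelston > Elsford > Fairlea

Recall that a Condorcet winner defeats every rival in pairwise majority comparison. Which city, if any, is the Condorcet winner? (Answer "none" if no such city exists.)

none

Check each pair by majority over 11 ballots:
Fairlea vs Brixley: Fairlea wins 6–5.
Fairlea–Kelston: Fairlea 9–2.
Fairlea vs Elsford: Elsford wins 7–4.
Brixley vs Kelston: Brixley, 10–1.
Brixley vs Elsford: Brixley wins 9–2.
Kelston vs Elsford: Kelston wins 6–5.
Each city drops at least one matchup (Fairlea loses to Elsford; Brixley loses to Fairlea; Kelston loses to Fairlea; Elsford loses to Brixley); the cycle Fairlea > Brixley > Elsford > Fairlea rules out a Condorcet winner.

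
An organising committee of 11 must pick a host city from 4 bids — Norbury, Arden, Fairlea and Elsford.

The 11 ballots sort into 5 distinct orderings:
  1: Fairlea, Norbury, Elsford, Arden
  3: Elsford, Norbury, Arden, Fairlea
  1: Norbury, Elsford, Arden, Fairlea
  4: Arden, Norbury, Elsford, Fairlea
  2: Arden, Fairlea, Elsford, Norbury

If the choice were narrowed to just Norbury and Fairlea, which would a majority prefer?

Norbury

Ballots ranking Norbury above Fairlea: 3 + 1 + 4 = 8.
Ballots ranking Fairlea above Norbury: 11 − 8 = 3.
Norbury wins the head-to-head 8–3.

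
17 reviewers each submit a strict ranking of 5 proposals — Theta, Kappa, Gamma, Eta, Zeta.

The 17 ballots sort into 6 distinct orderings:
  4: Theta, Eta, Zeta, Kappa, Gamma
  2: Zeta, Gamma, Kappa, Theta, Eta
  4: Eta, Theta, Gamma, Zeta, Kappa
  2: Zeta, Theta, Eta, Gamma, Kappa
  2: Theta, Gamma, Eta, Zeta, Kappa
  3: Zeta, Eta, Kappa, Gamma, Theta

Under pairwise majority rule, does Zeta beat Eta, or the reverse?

Ballots ranking Zeta above Eta: 2 + 2 + 3 = 7.
Ballots ranking Eta above Zeta: 17 − 7 = 10.
Eta wins the head-to-head 10–7.

Eta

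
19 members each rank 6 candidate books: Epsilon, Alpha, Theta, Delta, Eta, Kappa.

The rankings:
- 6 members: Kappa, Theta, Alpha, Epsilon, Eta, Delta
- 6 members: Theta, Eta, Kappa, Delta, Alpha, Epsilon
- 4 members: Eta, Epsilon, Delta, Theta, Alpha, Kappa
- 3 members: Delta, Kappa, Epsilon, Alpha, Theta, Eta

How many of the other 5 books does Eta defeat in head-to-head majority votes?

Eta against each rival (19 members):
Eta vs Epsilon: Eta is ranked higher on 6+4 = 10 ballots, Epsilon on 9. Eta wins 10–9.
Eta vs Alpha: 10 to 9, Eta.
Eta vs Theta: Eta is ranked higher on 4 ballots, Theta on 15. Theta wins 15–4.
Eta vs Delta: Eta wins 16–3.
Eta vs Kappa: Eta, 10–9.
Eta beats Epsilon, Alpha, Delta, Kappa; loses to Theta — 4 pairwise wins.

4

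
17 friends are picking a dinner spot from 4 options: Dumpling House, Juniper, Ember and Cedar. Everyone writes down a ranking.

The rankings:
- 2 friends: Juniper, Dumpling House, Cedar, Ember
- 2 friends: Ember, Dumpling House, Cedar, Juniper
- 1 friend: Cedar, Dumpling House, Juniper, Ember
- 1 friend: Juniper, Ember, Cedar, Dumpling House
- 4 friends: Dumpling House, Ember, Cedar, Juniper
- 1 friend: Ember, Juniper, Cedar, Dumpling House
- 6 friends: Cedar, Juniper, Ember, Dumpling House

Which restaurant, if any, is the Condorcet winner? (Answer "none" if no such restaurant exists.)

Head-to-head results (17 friends):
Dumpling House vs Juniper: Juniper, 10–7.
Dumpling House vs Ember: 7 to 10, Ember.
Dumpling House vs Cedar: 8 to 9, Cedar.
Juniper vs Ember: 10 to 7, Juniper.
Juniper vs Cedar: Cedar, 13–4.
Ember vs Cedar: Ember is ranked higher on 2+1+4+1 = 8 ballots, Cedar on 9. Cedar wins 9–8.
Cedar beats each of Dumpling House, Juniper, Ember — Cedar is the Condorcet winner.

Cedar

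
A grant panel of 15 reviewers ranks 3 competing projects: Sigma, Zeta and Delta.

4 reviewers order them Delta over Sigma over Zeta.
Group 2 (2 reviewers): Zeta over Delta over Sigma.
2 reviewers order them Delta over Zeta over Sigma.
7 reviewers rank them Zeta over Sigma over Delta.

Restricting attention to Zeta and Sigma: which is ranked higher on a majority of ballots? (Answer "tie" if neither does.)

Ballots ranking Zeta above Sigma: 2 + 2 + 7 = 11.
Ballots ranking Sigma above Zeta: 15 − 11 = 4.
Zeta wins the head-to-head 11–4.

Zeta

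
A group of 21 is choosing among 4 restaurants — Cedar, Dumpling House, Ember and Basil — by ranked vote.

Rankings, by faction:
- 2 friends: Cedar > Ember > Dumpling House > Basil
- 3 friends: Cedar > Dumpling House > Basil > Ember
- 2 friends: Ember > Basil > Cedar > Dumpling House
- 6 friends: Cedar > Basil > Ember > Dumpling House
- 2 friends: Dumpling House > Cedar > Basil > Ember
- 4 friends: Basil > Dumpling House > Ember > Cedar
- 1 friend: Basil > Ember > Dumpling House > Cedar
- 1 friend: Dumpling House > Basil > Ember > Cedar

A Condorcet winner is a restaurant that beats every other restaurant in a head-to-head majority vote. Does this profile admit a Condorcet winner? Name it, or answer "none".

Pairwise majorities:
Cedar–Dumpling House: Cedar 13–8.
Cedar vs Ember: Cedar, 13–8.
Cedar vs Basil: Cedar, 13–8.
Dumpling House vs Ember: Ember, 11–10.
Dumpling House vs Basil: Basil wins 13–8.
Ember–Basil: Basil 17–4.
Cedar defeats every rival head-to-head and is the Condorcet winner.

Cedar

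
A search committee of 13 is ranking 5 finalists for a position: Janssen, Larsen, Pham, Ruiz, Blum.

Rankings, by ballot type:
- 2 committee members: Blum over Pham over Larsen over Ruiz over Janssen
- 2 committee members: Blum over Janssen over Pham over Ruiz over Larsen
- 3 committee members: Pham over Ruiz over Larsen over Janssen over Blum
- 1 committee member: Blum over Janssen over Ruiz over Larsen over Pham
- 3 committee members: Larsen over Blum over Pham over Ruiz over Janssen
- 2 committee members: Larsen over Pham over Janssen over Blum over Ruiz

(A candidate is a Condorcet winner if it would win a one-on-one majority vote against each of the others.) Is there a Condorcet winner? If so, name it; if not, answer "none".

none

Head-to-head results (13 committee members):
Janssen vs Larsen: Larsen wins 10–3.
Janssen vs Pham: Janssen is ranked higher on 2+1 = 3 ballots, Pham on 10. Pham wins 10–3.
Janssen–Ruiz: Ruiz 8–5.
Janssen vs Blum: 5 to 8, Blum.
Larsen vs Pham: Pham wins 7–6.
Larsen vs Ruiz: Larsen, 7–6.
Larsen vs Blum: Larsen, 8–5.
Pham vs Ruiz: 2+2+3+3+2 = 12 for Pham, 1 for Ruiz — Pham by 12–1.
Pham vs Blum: Pham is ranked higher on 3+2 = 5 ballots, Blum on 8. Blum wins 8–5.
Ruiz vs Blum: Blum, 10–3.
Every candidate loses at least once (Janssen loses to Larsen; Larsen loses to Pham; Pham loses to Blum; Ruiz loses to Larsen; Blum loses to Larsen). The majority relation contains the cycle Larsen > Blum > Pham > Larsen, so there is no Condorcet winner.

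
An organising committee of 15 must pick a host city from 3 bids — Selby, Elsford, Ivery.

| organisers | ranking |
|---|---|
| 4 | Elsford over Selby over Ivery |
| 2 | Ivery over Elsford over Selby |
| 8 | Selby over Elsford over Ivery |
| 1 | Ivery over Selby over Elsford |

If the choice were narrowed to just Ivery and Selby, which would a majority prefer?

Selby

Ballots ranking Ivery above Selby: 2 + 1 = 3.
Ballots ranking Selby above Ivery: 15 − 3 = 12.
Selby wins the head-to-head 12–3.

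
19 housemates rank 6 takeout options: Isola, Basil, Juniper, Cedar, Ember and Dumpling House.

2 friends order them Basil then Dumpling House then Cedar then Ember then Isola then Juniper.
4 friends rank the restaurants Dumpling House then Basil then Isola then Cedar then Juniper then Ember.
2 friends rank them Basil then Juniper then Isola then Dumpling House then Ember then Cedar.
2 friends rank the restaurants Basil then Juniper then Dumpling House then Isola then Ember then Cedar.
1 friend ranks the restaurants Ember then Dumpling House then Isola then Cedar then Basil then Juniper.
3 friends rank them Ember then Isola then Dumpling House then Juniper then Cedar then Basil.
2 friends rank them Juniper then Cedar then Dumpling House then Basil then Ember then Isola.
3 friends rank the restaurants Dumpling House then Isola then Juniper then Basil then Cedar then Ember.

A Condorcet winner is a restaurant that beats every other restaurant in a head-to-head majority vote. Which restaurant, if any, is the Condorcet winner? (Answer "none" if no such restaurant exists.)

Dumpling House

Pairwise majorities:
Isola vs Basil: Basil, 12–7.
Isola vs Juniper: Isola wins 13–6.
Isola–Cedar: Isola 15–4.
Isola vs Ember: Isola wins 11–8.
Isola vs Dumpling House: Dumpling House wins 14–5.
Basil vs Juniper: Basil wins 11–8.
Basil vs Cedar: Basil wins 13–6.
Basil–Ember: Basil 15–4.
Basil vs Dumpling House: Dumpling House, 13–6.
Juniper–Cedar: Juniper 12–7.
Juniper vs Ember: Juniper, 13–6.
Juniper–Dumpling House: Dumpling House 13–6.
Cedar vs Ember: Cedar wins 11–8.
Cedar vs Dumpling House: Dumpling House wins 17–2.
Ember vs Dumpling House: Dumpling House, 15–4.
Dumpling House beats each of Isola, Basil, Juniper, Cedar, Ember — Dumpling House is the Condorcet winner.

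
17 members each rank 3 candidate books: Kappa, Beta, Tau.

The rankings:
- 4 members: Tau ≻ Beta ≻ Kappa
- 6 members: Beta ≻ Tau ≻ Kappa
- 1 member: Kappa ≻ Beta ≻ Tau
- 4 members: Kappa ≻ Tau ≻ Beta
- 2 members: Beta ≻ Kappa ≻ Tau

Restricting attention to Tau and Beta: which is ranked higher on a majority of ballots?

Beta

Ballots ranking Tau above Beta: 4 + 4 = 8.
Ballots ranking Beta above Tau: 17 − 8 = 9.
Beta wins the head-to-head 9–8.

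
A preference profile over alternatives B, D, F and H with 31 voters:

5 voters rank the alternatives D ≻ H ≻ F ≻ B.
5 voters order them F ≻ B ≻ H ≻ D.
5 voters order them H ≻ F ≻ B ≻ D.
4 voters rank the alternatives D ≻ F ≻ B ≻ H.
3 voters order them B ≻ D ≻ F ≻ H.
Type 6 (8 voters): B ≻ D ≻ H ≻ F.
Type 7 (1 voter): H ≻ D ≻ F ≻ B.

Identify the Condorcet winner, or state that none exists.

none

Check each pair by majority over 31 ballots:
B vs D: B, 21–10.
B vs F: F wins 20–11.
B vs H: B, 20–11.
D vs F: D, 21–10.
D–H: D 20–11.
F–H: H 19–12.
Every alternative loses at least once (B loses to F; D loses to B; F loses to D; H loses to B). The majority relation contains the cycle B > D > F > B, so there is no Condorcet winner.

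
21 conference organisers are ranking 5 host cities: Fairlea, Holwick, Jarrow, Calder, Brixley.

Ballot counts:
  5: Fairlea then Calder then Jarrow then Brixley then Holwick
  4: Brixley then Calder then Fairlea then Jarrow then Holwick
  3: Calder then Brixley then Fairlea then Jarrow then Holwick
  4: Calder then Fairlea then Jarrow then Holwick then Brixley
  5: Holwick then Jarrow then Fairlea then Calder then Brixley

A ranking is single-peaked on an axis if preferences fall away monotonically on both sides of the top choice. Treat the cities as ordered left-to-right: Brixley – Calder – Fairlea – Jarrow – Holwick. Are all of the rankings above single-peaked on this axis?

yes

Axis positions: Brixley=1, Calder=2, Fairlea=3, Jarrow=4, Holwick=5.
Cluster 1 (peak Fairlea at position 3): ranking walks positions 3-2-4-1-5, expanding outward from the peak — single-peaked.
Cluster 2 (peak Brixley at position 1): ranking walks positions 1-2-3-4-5, expanding outward from the peak — single-peaked.
Cluster 3 (peak Calder at position 2): ranking walks positions 2-1-3-4-5, expanding outward from the peak — single-peaked.
Cluster 4 (peak Calder at position 2): ranking walks positions 2-3-4-5-1, expanding outward from the peak — single-peaked.
Cluster 5 (peak Holwick at position 5): ranking walks positions 5-4-3-2-1, expanding outward from the peak — single-peaked.
Every ranking is single-peaked on this axis.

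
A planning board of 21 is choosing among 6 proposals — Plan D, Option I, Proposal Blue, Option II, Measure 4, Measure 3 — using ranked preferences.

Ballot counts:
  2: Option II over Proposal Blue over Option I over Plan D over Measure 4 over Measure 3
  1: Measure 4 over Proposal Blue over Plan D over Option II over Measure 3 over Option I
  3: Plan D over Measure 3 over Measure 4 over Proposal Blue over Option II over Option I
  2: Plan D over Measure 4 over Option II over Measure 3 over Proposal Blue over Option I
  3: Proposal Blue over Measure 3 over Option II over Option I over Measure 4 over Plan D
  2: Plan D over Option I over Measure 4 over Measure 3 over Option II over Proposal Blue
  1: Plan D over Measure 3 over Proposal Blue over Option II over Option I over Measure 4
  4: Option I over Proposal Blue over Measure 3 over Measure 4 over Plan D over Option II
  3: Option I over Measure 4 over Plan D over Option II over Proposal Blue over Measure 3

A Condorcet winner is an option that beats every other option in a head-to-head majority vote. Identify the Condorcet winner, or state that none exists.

none

Head-to-head results (21 council members):
Plan D vs Option I: Option I, 12–9.
Plan D vs Proposal Blue: Plan D wins 11–10.
Plan D vs Option II: Plan D wins 16–5.
Plan D–Measure 4: Measure 4 11–10.
Plan D vs Measure 3: Plan D, 14–7.
Option I vs Proposal Blue: Proposal Blue wins 12–9.
Option I vs Option II: Option II wins 12–9.
Option I vs Measure 4: Option I wins 15–6.
Option I vs Measure 3: Option I, 11–10.
Proposal Blue–Option II: Proposal Blue 12–9.
Proposal Blue vs Measure 4: Measure 4 wins 11–10.
Proposal Blue vs Measure 3: Proposal Blue wins 13–8.
Option II vs Measure 4: Measure 4 wins 15–6.
Option II vs Measure 3: Measure 3 wins 13–8.
Measure 4 vs Measure 3: Measure 3 wins 11–10.
Each option drops at least one matchup (Plan D loses to Option I; Option I loses to Proposal Blue; Proposal Blue loses to Plan D; Option II loses to Plan D; Measure 4 loses to Option I; Measure 3 loses to Plan D); the cycle Plan D beats Proposal Blue beats Option I beats Plan D rules out a Condorcet winner.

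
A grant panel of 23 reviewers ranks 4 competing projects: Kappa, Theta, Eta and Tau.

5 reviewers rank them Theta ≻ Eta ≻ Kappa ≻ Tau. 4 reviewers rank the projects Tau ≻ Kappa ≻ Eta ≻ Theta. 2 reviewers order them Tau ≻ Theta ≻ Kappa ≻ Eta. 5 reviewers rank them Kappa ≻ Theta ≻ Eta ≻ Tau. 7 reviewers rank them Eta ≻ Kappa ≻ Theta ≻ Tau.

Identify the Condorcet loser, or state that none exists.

Tau

Pairwise majorities:
Kappa vs Theta: Kappa is ranked higher on 4+5+7 = 16 ballots, Theta on 7. Kappa wins 16–7.
Kappa vs Eta: 11 to 12, Eta.
Kappa vs Tau: Kappa wins 17–6.
Theta vs Eta: Theta is ranked higher on 5+2+5 = 12 ballots, Eta on 11. Theta wins 12–11.
Theta vs Tau: 5+5+7 = 17 for Theta, 6 for Tau — Theta by 17–6.
Eta vs Tau: 5+5+7 = 17 for Eta, 6 for Tau — Eta by 17–6.
Only Tau has no wins; Tau is the Condorcet loser.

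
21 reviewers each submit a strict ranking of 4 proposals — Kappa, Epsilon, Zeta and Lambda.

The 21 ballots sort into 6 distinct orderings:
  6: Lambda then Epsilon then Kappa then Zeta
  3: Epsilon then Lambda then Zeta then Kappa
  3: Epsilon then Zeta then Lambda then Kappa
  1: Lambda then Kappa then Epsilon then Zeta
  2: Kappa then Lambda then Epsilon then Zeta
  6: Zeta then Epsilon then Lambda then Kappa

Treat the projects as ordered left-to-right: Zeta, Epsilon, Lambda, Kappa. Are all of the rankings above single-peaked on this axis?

yes

Axis positions: Zeta=1, Epsilon=2, Lambda=3, Kappa=4.
Type 1 (peak Lambda at position 3): ranking walks positions 3-2-4-1, expanding outward from the peak — single-peaked.
Type 2 (peak Epsilon at position 2): ranking walks positions 2-3-1-4, expanding outward from the peak — single-peaked.
Type 3 (peak Epsilon at position 2): ranking walks positions 2-1-3-4, expanding outward from the peak — single-peaked.
Type 4 (peak Lambda at position 3): ranking walks positions 3-4-2-1, expanding outward from the peak — single-peaked.
Type 5 (peak Kappa at position 4): ranking walks positions 4-3-2-1, expanding outward from the peak — single-peaked.
Type 6 (peak Zeta at position 1): ranking walks positions 1-2-3-4, expanding outward from the peak — single-peaked.
Every ranking is single-peaked on this axis.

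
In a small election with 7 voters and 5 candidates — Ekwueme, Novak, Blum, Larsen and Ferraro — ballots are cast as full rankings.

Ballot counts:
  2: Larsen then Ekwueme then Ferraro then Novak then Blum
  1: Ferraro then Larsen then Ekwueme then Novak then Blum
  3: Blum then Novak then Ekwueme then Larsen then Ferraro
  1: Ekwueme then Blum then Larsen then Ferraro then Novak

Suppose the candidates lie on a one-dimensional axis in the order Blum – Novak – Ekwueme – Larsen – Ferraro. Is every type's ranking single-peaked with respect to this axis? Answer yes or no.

Axis positions: Blum=1, Novak=2, Ekwueme=3, Larsen=4, Ferraro=5.
Type 1 (peak Larsen at position 4): ranking walks positions 4-3-5-2-1, expanding outward from the peak — single-peaked.
Type 2 (peak Ferraro at position 5): ranking walks positions 5-4-3-2-1, expanding outward from the peak — single-peaked.
Type 3 (peak Blum at position 1): ranking walks positions 1-2-3-4-5, expanding outward from the peak — single-peaked.
Type 4: ranking walks positions 3-1-4-5-2; Blum is ranked above Novak even though Novak lies between Blum and the peak Ekwueme on the axis — preferences dip and rise again. Not single-peaked.
Type 4 violates single-peakedness, so the profile is not single-peaked on this axis.

no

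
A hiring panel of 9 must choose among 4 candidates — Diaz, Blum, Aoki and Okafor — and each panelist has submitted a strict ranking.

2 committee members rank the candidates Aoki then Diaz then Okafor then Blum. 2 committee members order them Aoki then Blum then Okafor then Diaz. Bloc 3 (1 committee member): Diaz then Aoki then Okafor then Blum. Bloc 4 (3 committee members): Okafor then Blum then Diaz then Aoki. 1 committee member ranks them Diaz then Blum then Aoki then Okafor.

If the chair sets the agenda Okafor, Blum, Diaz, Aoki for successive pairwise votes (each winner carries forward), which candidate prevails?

Aoki

Round 1: Okafor vs Blum — 6–3, Okafor advances.
Round 2: Okafor vs Diaz — 5–4, Okafor advances.
Round 3: Okafor vs Aoki — 3–6, Aoki advances.
The agenda winner is Aoki.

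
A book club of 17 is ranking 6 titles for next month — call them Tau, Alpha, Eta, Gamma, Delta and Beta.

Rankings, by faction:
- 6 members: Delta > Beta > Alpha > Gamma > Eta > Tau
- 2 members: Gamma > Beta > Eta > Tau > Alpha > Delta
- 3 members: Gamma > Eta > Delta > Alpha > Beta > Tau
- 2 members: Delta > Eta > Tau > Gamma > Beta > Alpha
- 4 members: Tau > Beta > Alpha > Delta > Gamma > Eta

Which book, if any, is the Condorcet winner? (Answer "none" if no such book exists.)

Delta

Check each pair by majority over 17 ballots:
Tau vs Alpha: 2+2+4 = 8 for Tau, 9 for Alpha — Alpha by 9–8.
Tau vs Eta: Tau is ranked higher on 4 ballots, Eta on 13. Eta wins 13–4.
Tau vs Gamma: 2+4 = 6 for Tau, 11 for Gamma — Gamma by 11–6.
Tau vs Delta: 6 to 11, Delta.
Tau vs Beta: 6 to 11, Beta.
Alpha vs Eta: 6+4 = 10 for Alpha, 7 for Eta — Alpha by 10–7.
Alpha vs Gamma: 6+4 = 10 for Alpha, 7 for Gamma — Alpha by 10–7.
Alpha vs Delta: 2+4 = 6 for Alpha, 11 for Delta — Delta by 11–6.
Alpha vs Beta: 3 for Alpha, 14 for Beta — Beta by 14–3.
Eta vs Gamma: 2 for Eta, 15 for Gamma — Gamma by 15–2.
Eta vs Delta: Eta preferred on 2+3 = 5 ballots; Delta wins 12–5.
Eta vs Beta: Eta preferred on 3+2 = 5 ballots; Beta wins 12–5.
Gamma vs Delta: Gamma preferred on 2+3 = 5 ballots; Delta wins 12–5.
Gamma vs Beta: Gamma is ranked higher on 2+3+2 = 7 ballots, Beta on 10. Beta wins 10–7.
Delta vs Beta: Delta is ranked higher on 6+3+2 = 11 ballots, Beta on 6. Delta wins 11–6.
Delta defeats every rival head-to-head and is the Condorcet winner.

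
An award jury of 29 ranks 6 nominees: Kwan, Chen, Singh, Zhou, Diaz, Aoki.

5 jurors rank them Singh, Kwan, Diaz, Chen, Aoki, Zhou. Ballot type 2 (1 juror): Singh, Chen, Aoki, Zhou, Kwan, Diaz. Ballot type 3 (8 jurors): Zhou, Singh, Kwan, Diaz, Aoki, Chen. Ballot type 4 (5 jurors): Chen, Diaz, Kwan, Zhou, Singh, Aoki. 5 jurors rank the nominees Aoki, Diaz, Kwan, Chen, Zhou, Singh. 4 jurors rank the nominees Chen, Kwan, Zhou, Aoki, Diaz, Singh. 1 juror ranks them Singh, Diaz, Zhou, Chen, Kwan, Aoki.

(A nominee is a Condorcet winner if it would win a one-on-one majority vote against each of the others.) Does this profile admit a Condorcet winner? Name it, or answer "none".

none

Check each pair by majority over 29 ballots:
Kwan vs Chen: Kwan preferred on 5+8+5 = 18 ballots; Kwan wins 18–11.
Kwan vs Singh: Kwan preferred on 5+5+4 = 14 ballots; Singh wins 15–14.
Kwan vs Zhou: Kwan preferred on 5+5+5+4 = 19 ballots; Kwan wins 19–10.
Kwan vs Diaz: Kwan is ranked higher on 5+1+8+4 = 18 ballots, Diaz on 11. Kwan wins 18–11.
Kwan vs Aoki: Kwan is ranked higher on 5+8+5+4+1 = 23 ballots, Aoki on 6. Kwan wins 23–6.
Chen vs Singh: Chen preferred on 5+5+4 = 14 ballots; Singh wins 15–14.
Chen vs Zhou: 20 to 9, Chen.
Chen vs Diaz: 1+5+4 = 10 for Chen, 19 for Diaz — Diaz by 19–10.
Chen vs Aoki: Chen preferred on 5+1+5+4+1 = 16 ballots; Chen wins 16–13.
Singh vs Zhou: 7 to 22, Zhou.
Singh vs Diaz: 15 to 14, Singh.
Singh vs Aoki: 20 to 9, Singh.
Zhou vs Diaz: Zhou preferred on 1+8+4 = 13 ballots; Diaz wins 16–13.
Zhou vs Aoki: 8+5+4+1 = 18 for Zhou, 11 for Aoki — Zhou by 18–11.
Diaz vs Aoki: Diaz is ranked higher on 5+8+5+1 = 19 ballots, Aoki on 10. Diaz wins 19–10.
No nominee is unbeaten: Kwan loses to Singh; Chen loses to Kwan; Singh loses to Zhou; Zhou loses to Kwan; Diaz loses to Kwan; Aoki loses to Kwan. In particular Kwan beats Zhou beats Singh beats Kwan is a majority cycle — no Condorcet winner exists.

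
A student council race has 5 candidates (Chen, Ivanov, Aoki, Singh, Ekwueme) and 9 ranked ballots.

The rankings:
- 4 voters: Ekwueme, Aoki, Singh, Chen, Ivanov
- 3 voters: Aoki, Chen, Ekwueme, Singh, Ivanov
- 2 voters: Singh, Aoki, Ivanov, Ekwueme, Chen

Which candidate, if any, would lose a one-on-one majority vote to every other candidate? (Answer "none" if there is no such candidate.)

Pairwise majorities:
Chen vs Ivanov: Chen wins 7–2.
Chen–Aoki: Aoki 9–0.
Chen–Singh: Singh 6–3.
Chen vs Ekwueme: 3 to 6, Ekwueme.
Ivanov vs Aoki: 0 to 9, Aoki.
Ivanov–Singh: Singh 9–0.
Ivanov vs Ekwueme: 2 to 7, Ekwueme.
Aoki vs Singh: Aoki is ranked higher on 4+3 = 7 ballots, Singh on 2. Aoki wins 7–2.
Aoki vs Ekwueme: 5 to 4, Aoki.
Singh–Ekwueme: Ekwueme 7–2.
Only Ivanov has no wins; Ivanov is the Condorcet loser.

Ivanov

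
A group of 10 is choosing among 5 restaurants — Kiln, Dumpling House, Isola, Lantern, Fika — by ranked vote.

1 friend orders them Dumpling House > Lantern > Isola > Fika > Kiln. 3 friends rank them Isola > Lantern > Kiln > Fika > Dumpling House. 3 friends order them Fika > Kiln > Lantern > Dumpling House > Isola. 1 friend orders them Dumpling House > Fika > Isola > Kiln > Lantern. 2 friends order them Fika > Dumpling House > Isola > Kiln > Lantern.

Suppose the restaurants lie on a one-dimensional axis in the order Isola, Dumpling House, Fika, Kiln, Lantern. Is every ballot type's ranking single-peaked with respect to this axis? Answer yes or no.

Axis positions: Isola=1, Dumpling House=2, Fika=3, Kiln=4, Lantern=5.
Ballot type 1: ranking walks positions 2-5-1-3-4; Lantern is ranked above Fika even though Fika lies between Lantern and the peak Dumpling House on the axis — preferences dip and rise again. Not single-peaked.
Ballot type 2: ranking walks positions 1-5-4-3-2; Lantern is ranked above Dumpling House even though Dumpling House lies between Lantern and the peak Isola on the axis — preferences dip and rise again. Not single-peaked.
Ballot type 3 (peak Fika at position 3): ranking walks positions 3-4-5-2-1, expanding outward from the peak — single-peaked.
Ballot type 4 (peak Dumpling House at position 2): ranking walks positions 2-3-1-4-5, expanding outward from the peak — single-peaked.
Ballot type 5 (peak Fika at position 3): ranking walks positions 3-2-1-4-5, expanding outward from the peak — single-peaked.
Ballot type 1 violates single-peakedness, so the profile is not single-peaked on this axis.

no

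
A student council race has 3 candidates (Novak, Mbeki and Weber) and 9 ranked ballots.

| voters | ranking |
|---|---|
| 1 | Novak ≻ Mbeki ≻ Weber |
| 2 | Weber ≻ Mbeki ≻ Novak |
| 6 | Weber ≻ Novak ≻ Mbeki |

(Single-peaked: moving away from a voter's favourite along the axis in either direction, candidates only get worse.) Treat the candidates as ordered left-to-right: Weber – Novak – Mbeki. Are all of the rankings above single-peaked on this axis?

no

Axis positions: Weber=1, Novak=2, Mbeki=3.
Faction 1 (peak Novak at position 2): ranking walks positions 2-3-1, expanding outward from the peak — single-peaked.
Faction 2: ranking walks positions 1-3-2; Mbeki is ranked above Novak even though Novak lies between Mbeki and the peak Weber on the axis — preferences dip and rise again. Not single-peaked.
Faction 3 (peak Weber at position 1): ranking walks positions 1-2-3, expanding outward from the peak — single-peaked.
Faction 2 violates single-peakedness, so the profile is not single-peaked on this axis.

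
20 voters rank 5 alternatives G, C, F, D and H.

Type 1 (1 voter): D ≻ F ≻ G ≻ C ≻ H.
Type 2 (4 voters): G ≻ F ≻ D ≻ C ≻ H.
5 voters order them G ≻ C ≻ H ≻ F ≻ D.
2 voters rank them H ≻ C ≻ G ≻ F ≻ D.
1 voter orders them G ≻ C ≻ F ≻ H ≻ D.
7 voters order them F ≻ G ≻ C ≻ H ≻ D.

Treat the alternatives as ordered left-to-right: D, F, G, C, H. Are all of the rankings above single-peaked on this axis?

Axis positions: D=1, F=2, G=3, C=4, H=5.
Type 1 (peak D at position 1): ranking walks positions 1-2-3-4-5, expanding outward from the peak — single-peaked.
Type 2 (peak G at position 3): ranking walks positions 3-2-1-4-5, expanding outward from the peak — single-peaked.
Type 3 (peak G at position 3): ranking walks positions 3-4-5-2-1, expanding outward from the peak — single-peaked.
Type 4 (peak H at position 5): ranking walks positions 5-4-3-2-1, expanding outward from the peak — single-peaked.
Type 5 (peak G at position 3): ranking walks positions 3-4-2-5-1, expanding outward from the peak — single-peaked.
Type 6 (peak F at position 2): ranking walks positions 2-3-4-5-1, expanding outward from the peak — single-peaked.
Every ranking is single-peaked on this axis.

yes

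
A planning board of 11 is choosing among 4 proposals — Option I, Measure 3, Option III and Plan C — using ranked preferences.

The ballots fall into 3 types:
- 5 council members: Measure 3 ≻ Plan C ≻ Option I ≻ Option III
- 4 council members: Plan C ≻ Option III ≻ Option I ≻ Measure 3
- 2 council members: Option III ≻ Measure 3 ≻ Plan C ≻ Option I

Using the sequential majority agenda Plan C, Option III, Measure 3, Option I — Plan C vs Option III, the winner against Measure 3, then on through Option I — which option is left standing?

Round 1: Plan C vs Option III — 9–2, Plan C advances.
Round 2: Plan C vs Measure 3 — 4–7, Measure 3 advances.
Round 3: Measure 3 vs Option I — 7–4, Measure 3 advances.
Measure 3 survives the agenda.

Measure 3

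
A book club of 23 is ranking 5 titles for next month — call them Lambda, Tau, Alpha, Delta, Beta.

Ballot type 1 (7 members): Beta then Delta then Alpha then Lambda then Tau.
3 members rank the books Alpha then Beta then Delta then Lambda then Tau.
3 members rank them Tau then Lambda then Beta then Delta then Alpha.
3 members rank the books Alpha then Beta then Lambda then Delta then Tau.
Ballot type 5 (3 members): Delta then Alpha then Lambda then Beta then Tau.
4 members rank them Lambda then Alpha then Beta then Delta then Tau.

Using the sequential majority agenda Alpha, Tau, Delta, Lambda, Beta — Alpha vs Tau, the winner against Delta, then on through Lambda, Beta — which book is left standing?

Beta

Round 1: Alpha vs Tau — 20–3, Alpha advances.
Round 2: Alpha vs Delta — 10–13, Delta advances.
Round 3: Delta vs Lambda — 13–10, Delta advances.
Round 4: Delta vs Beta — 3–20, Beta advances.
Beta survives the agenda.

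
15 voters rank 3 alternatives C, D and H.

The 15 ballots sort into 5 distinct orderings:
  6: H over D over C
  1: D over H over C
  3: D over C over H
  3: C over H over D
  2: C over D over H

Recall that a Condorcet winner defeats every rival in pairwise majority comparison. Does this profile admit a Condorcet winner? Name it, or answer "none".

Head-to-head results (15 voters):
C vs D: C is ranked higher on 3+2 = 5 ballots, D on 10. D wins 10–5.
C vs H: C is ranked higher on 3+3+2 = 8 ballots, H on 7. C wins 8–7.
D vs H: D preferred on 1+3+2 = 6 ballots; H wins 9–6.
Each alternative drops at least one matchup (C loses to D; D loses to H; H loses to C); the cycle C beats H beats D beats C rules out a Condorcet winner.

none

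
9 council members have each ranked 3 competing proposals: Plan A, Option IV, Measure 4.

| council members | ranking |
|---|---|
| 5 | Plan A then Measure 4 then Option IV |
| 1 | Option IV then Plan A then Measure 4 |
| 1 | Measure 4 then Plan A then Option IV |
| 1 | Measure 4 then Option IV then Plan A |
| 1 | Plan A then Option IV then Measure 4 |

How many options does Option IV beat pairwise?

0

Option IV against each rival (9 council members):
Option IV vs Plan A: Plan A, 7–2.
Option IV vs Measure 4: Measure 4 wins 7–2.
Option IV beats no one; loses to Plan A, Measure 4 — 0 pairwise wins.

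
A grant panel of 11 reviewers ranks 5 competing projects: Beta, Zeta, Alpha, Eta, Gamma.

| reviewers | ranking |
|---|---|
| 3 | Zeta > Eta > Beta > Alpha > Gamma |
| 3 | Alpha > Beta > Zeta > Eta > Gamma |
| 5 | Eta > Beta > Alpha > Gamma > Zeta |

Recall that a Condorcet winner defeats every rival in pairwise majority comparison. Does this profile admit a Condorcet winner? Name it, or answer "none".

none

Pairwise majorities:
Beta vs Zeta: Beta, 8–3.
Beta vs Alpha: Beta, 8–3.
Beta–Eta: Eta 8–3.
Beta vs Gamma: Beta, 11–0.
Zeta–Alpha: Alpha 8–3.
Zeta vs Eta: Zeta wins 6–5.
Zeta–Gamma: Zeta 6–5.
Alpha vs Eta: Eta, 8–3.
Alpha–Gamma: Alpha 11–0.
Eta vs Gamma: Eta, 11–0.
No project is unbeaten: Beta loses to Eta; Zeta loses to Beta; Alpha loses to Beta; Eta loses to Zeta; Gamma loses to Beta. In particular Beta → Zeta → Eta → Beta is a majority cycle — no Condorcet winner exists.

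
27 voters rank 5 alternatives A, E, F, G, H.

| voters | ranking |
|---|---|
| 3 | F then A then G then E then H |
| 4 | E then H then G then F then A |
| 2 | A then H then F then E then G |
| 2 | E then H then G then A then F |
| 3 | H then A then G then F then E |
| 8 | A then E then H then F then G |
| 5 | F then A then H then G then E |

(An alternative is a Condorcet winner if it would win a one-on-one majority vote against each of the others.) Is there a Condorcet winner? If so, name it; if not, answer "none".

Pairwise majorities:
A–E: A 21–6.
A vs F: A wins 15–12.
A vs G: A, 21–6.
A vs H: A, 18–9.
E vs F: E wins 14–13.
E vs G: E, 16–11.
E vs H: E wins 17–10.
F vs G: F wins 18–9.
F vs H: H, 19–8.
G vs H: H, 24–3.
A beats each of E, F, G, H — A is the Condorcet winner.

A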